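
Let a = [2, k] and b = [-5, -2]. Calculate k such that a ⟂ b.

a · b = 2·(-5) + k·(-2) = -10 - 2k
Set equal to 0: -2k = 10, so k = -5.

-5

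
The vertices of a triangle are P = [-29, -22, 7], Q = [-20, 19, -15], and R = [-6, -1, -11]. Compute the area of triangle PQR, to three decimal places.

436.757

PQ = (9, 41, -22),  PR = (23, 21, -18)
i: 41·(-18) - (-22)·21 = -738 - (-462) = -276
j: (-22)·23 - 9·(-18) = -506 - (-162) = -344
k: 9·21 - 41·23 = 189 - 943 = -754
PQ × PR = (-276, -344, -754)
|PQ × PR| = √763028 ≈ 873.5147
area = ½ · 873.5147 ≈ 436.757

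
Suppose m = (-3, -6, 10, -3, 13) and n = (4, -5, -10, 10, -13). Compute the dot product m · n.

-281

m · n = (-3)·4 + (-6)·(-5) + 10·(-10) + (-3)·10 + 13·(-13) = -12 + 30 - 100 - 30 - 169 = -281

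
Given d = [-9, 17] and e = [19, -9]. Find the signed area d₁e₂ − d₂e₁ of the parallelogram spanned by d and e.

(-9)·(-9) - 17·19 = 81 - 323 = -242

-242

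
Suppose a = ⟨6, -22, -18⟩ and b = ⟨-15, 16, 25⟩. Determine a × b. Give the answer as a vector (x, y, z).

(-262, 120, -234)

i: (-22)·25 - (-18)·16 = -550 - (-288) = -262
j: (-18)·(-15) - 6·25 = 270 - 150 = 120
k: 6·16 - (-22)·(-15) = 96 - 330 = -234
a × b = (-262, 120, -234)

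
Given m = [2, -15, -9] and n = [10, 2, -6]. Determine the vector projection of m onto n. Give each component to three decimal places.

m · n = 2·10 + (-15)·2 + (-9)·(-6) = 20 - 30 + 54 = 44
|n|² = 100 + 4 + 36 = 140
proj_n m = (44/140) · (10, 2, -6) ≈ (3.143, 0.629, -1.886)

(3.143, 0.629, -1.886)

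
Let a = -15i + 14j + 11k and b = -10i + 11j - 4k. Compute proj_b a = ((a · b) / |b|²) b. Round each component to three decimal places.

a · b = (-15)·(-10) + 14·11 + 11·(-4) = 150 + 154 - 44 = 260
|b|² = 100 + 121 + 16 = 237
proj_b a = (260/237) · (-10, 11, -4) ≈ (-10.970, 12.068, -4.388)

(-10.970, 12.068, -4.388)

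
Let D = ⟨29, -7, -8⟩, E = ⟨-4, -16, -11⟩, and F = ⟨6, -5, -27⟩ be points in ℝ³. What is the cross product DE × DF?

DE = (-33, -9, -3)
DF = (-23, 2, -19)
i: (-9)·(-19) - (-3)·2 = 171 - (-6) = 177
j: (-3)·(-23) - (-33)·(-19) = 69 - 627 = -558
k: (-33)·2 - (-9)·(-23) = -66 - 207 = -273
DE × DF = (177, -558, -273)

(177, -558, -273)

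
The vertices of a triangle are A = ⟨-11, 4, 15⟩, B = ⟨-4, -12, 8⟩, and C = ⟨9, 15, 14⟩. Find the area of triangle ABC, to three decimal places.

214.445

AB = (7, -16, -7),  AC = (20, 11, -1)
i: (-16)·(-1) - (-7)·11 = 16 - (-77) = 93
j: (-7)·20 - 7·(-1) = -140 - (-7) = -133
k: 7·11 - (-16)·20 = 77 - (-320) = 397
AB × AC = (93, -133, 397)
|AB × AC| = √183947 ≈ 428.8904
area = ½ · 428.8904 ≈ 214.445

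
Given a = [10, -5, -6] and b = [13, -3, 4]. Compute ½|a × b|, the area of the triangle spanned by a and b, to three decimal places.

64.407

i: (-5)·4 - (-6)·(-3) = -20 - 18 = -38
j: (-6)·13 - 10·4 = -78 - 40 = -118
k: 10·(-3) - (-5)·13 = -30 - (-65) = 35
a × b = (-38, -118, 35)
|a × b| = √((-38)² + (-118)² + 35²) = √16593 ≈ 128.8138
area = ½ · 128.8138 ≈ 64.407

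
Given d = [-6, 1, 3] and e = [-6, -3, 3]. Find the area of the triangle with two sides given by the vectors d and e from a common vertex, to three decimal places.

i: 1·3 - 3·(-3) = 3 - (-9) = 12
j: 3·(-6) - (-6)·3 = -18 - (-18) = 0
k: (-6)·(-3) - 1·(-6) = 18 - (-6) = 24
d × e = (12, 0, 24)
|d × e| = √(12² + 0² + 24²) = √720 ≈ 26.8328
area = ½ · 26.8328 ≈ 13.416

13.416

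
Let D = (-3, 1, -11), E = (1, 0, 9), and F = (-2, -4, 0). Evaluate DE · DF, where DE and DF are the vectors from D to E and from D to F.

229

DE = E − D = (4, -1, 20)
DF = F − D = (1, -5, 11)
DE · DF = 4·1 + (-1)·(-5) + 20·11 = 4 + 5 + 220 = 229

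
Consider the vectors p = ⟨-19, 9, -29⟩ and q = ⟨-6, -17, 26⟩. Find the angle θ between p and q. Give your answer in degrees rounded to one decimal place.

p · q = (-19)·(-6) + 9·(-17) + (-29)·26 = 114 - 153 - 754 = -793
|p|² = 361 + 81 + 841 = 1283,  |p| = √1283 ≈ 35.818989
|q|² = 36 + 289 + 676 = 1001,  |q| = √1001 ≈ 31.638584
cos θ = -793 / (35.818989 · 31.638584) ≈ -0.69975
θ = arccos(-0.69975) ≈ 134.4°

134.4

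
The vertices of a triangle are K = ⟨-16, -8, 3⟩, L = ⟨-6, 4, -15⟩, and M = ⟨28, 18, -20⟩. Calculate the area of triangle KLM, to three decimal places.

KL = (10, 12, -18),  KM = (44, 26, -23)
i: 12·(-23) - (-18)·26 = -276 - (-468) = 192
j: (-18)·44 - 10·(-23) = -792 - (-230) = -562
k: 10·26 - 12·44 = 260 - 528 = -268
KL × KM = (192, -562, -268)
|KL × KM| = √424532 ≈ 651.5612
area = ½ · 651.5612 ≈ 325.781

325.781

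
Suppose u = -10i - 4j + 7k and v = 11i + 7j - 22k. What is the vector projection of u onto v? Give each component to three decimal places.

u · v = (-10)·11 + (-4)·7 + 7·(-22) = -110 - 28 - 154 = -292
|v|² = 121 + 49 + 484 = 654
proj_v u = (-292/654) · (11, 7, -22) ≈ (-4.911, -3.125, 9.823)

(-4.911, -3.125, 9.823)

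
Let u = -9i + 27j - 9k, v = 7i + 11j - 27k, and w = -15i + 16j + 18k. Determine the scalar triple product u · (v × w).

-630

v × w:
i: 11·18 - (-27)·16 = 198 - (-432) = 630
j: (-27)·(-15) - 7·18 = 405 - 126 = 279
k: 7·16 - 11·(-15) = 112 - (-165) = 277
v × w = (630, 279, 277)
u · (v × w) = (-9)·630 + 27·279 + (-9)·277 = -5670 + 7533 - 2493 = -630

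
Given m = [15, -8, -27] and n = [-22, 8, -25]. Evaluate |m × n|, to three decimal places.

i: (-8)·(-25) - (-27)·8 = 200 - (-216) = 416
j: (-27)·(-22) - 15·(-25) = 594 - (-375) = 969
k: 15·8 - (-8)·(-22) = 120 - 176 = -56
m × n = (416, 969, -56)
|m × n| = √(416² + 969² + (-56)²) = √1115153 ≈ 1056.0080

1056.008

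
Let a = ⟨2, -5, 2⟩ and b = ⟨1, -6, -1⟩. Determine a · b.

30

a · b = 2·1 + (-5)·(-6) + 2·(-1) = 2 + 30 - 2 = 30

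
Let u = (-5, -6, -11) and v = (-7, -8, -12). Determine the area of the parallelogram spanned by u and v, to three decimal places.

23.431

i: (-6)·(-12) - (-11)·(-8) = 72 - 88 = -16
j: (-11)·(-7) - (-5)·(-12) = 77 - 60 = 17
k: (-5)·(-8) - (-6)·(-7) = 40 - 42 = -2
u × v = (-16, 17, -2)
|u × v| = √((-16)² + 17² + (-2)²) = √549 ≈ 23.4307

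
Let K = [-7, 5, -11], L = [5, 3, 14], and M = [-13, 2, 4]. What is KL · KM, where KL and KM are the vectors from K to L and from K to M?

309

KL = L − K = (12, -2, 25)
KM = M − K = (-6, -3, 15)
KL · KM = 12·(-6) + (-2)·(-3) + 25·15 = -72 + 6 + 375 = 309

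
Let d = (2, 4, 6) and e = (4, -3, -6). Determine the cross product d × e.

(-6, 36, -22)

i: 4·(-6) - 6·(-3) = -24 - (-18) = -6
j: 6·4 - 2·(-6) = 24 - (-12) = 36
k: 2·(-3) - 4·4 = -6 - 16 = -22
d × e = (-6, 36, -22)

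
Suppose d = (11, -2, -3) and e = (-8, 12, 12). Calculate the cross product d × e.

i: (-2)·12 - (-3)·12 = -24 - (-36) = 12
j: (-3)·(-8) - 11·12 = 24 - 132 = -108
k: 11·12 - (-2)·(-8) = 132 - 16 = 116
d × e = (12, -108, 116)

(12, -108, 116)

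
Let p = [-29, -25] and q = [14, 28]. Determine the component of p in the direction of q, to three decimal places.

-35.330

p · q = (-29)·14 + (-25)·28 = -406 - 700 = -1106
|q| = √(196 + 784) = √980 ≈ 31.3050
comp_q p = -1106 / √980 ≈ -35.330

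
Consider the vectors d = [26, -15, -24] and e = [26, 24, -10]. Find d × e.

i: (-15)·(-10) - (-24)·24 = 150 - (-576) = 726
j: (-24)·26 - 26·(-10) = -624 - (-260) = -364
k: 26·24 - (-15)·26 = 624 - (-390) = 1014
d × e = (726, -364, 1014)

(726, -364, 1014)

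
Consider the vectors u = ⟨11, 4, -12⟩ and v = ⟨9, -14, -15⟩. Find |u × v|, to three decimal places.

i: 4·(-15) - (-12)·(-14) = -60 - 168 = -228
j: (-12)·9 - 11·(-15) = -108 - (-165) = 57
k: 11·(-14) - 4·9 = -154 - 36 = -190
u × v = (-228, 57, -190)
|u × v| = √((-228)² + 57² + (-190)²) = √91333 ≈ 302.2135

302.214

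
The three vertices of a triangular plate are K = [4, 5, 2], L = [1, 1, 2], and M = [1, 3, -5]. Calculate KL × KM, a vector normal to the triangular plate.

KL = (-3, -4, 0)
KM = (-3, -2, -7)
i: (-4)·(-7) - 0·(-2) = 28 - 0 = 28
j: 0·(-3) - (-3)·(-7) = 0 - 21 = -21
k: (-3)·(-2) - (-4)·(-3) = 6 - 12 = -6
KL × KM = (28, -21, -6)

(28, -21, -6)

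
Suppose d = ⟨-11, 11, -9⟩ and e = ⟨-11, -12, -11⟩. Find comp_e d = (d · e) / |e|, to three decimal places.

4.479

d · e = (-11)·(-11) + 11·(-12) + (-9)·(-11) = 121 - 132 + 99 = 88
|e| = √(121 + 144 + 121) = √386 ≈ 19.6469
comp_e d = 88 / √386 ≈ 4.479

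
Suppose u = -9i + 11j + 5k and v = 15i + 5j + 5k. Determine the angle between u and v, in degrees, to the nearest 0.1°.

u · v = (-9)·15 + 11·5 + 5·5 = -135 + 55 + 25 = -55
|u|² = 81 + 121 + 25 = 227,  |u| = √227 ≈ 15.066519
|v|² = 225 + 25 + 25 = 275,  |v| = √275 ≈ 16.583124
cos θ = -55 / (15.066519 · 16.583124) ≈ -0.22013
θ = arccos(-0.22013) ≈ 102.7°

102.7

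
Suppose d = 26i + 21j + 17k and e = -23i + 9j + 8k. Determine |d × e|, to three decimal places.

934.406

i: 21·8 - 17·9 = 168 - 153 = 15
j: 17·(-23) - 26·8 = -391 - 208 = -599
k: 26·9 - 21·(-23) = 234 - (-483) = 717
d × e = (15, -599, 717)
|d × e| = √(15² + (-599)² + 717²) = √873115 ≈ 934.4062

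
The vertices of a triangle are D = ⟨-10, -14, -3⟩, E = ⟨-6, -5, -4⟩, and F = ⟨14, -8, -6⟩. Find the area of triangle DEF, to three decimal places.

DE = (4, 9, -1),  DF = (24, 6, -3)
i: 9·(-3) - (-1)·6 = -27 - (-6) = -21
j: (-1)·24 - 4·(-3) = -24 - (-12) = -12
k: 4·6 - 9·24 = 24 - 216 = -192
DE × DF = (-21, -12, -192)
|DE × DF| = √37449 ≈ 193.5174
area = ½ · 193.5174 ≈ 96.759

96.759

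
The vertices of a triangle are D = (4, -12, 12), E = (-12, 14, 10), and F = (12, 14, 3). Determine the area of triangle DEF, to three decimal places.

DE = (-16, 26, -2),  DF = (8, 26, -9)
i: 26·(-9) - (-2)·26 = -234 - (-52) = -182
j: (-2)·8 - (-16)·(-9) = -16 - 144 = -160
k: (-16)·26 - 26·8 = -416 - 208 = -624
DE × DF = (-182, -160, -624)
|DE × DF| = √448100 ≈ 669.4027
area = ½ · 669.4027 ≈ 334.701

334.701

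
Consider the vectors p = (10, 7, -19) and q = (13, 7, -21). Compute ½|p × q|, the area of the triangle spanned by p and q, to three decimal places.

i: 7·(-21) - (-19)·7 = -147 - (-133) = -14
j: (-19)·13 - 10·(-21) = -247 - (-210) = -37
k: 10·7 - 7·13 = 70 - 91 = -21
p × q = (-14, -37, -21)
|p × q| = √((-14)² + (-37)² + (-21)²) = √2006 ≈ 44.7884
area = ½ · 44.7884 ≈ 22.394

22.394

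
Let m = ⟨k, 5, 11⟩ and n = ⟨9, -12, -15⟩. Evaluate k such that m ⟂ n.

m · n = k·9 + 5·(-12) + 11·(-15) = -225 + 9k
Set equal to 0: 9k = 225, so k = 25.

25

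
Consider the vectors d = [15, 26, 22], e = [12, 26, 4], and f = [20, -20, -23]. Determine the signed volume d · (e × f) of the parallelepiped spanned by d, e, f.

-15234

e × f:
i: 26·(-23) - 4·(-20) = -598 - (-80) = -518
j: 4·20 - 12·(-23) = 80 - (-276) = 356
k: 12·(-20) - 26·20 = -240 - 520 = -760
e × f = (-518, 356, -760)
d · (e × f) = 15·(-518) + 26·356 + 22·(-760) = -7770 + 9256 - 16720 = -15234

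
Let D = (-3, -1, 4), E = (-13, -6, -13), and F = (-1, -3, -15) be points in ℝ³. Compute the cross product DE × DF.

DE = (-10, -5, -17)
DF = (2, -2, -19)
i: (-5)·(-19) - (-17)·(-2) = 95 - 34 = 61
j: (-17)·2 - (-10)·(-19) = -34 - 190 = -224
k: (-10)·(-2) - (-5)·2 = 20 - (-10) = 30
DE × DF = (61, -224, 30)

(61, -224, 30)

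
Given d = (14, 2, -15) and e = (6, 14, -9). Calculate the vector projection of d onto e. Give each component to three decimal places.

d · e = 14·6 + 2·14 + (-15)·(-9) = 84 + 28 + 135 = 247
|e|² = 36 + 196 + 81 = 313
proj_e d = (247/313) · (6, 14, -9) ≈ (4.735, 11.048, -7.102)

(4.735, 11.048, -7.102)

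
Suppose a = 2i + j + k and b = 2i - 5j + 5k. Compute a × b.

i: 1·5 - 1·(-5) = 5 - (-5) = 10
j: 1·2 - 2·5 = 2 - 10 = -8
k: 2·(-5) - 1·2 = -10 - 2 = -12
a × b = (10, -8, -12)

(10, -8, -12)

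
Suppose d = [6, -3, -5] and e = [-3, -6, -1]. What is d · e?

d · e = 6·(-3) + (-3)·(-6) + (-5)·(-1) = -18 + 18 + 5 = 5

5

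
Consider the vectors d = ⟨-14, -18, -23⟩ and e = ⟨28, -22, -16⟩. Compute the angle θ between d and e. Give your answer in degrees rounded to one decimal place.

d · e = (-14)·28 + (-18)·(-22) + (-23)·(-16) = -392 + 396 + 368 = 372
|d|² = 196 + 324 + 529 = 1049,  |d| = √1049 ≈ 32.388269
|e|² = 784 + 484 + 256 = 1524,  |e| = √1524 ≈ 39.038443
cos θ = 372 / (32.388269 · 39.038443) ≈ 0.29421
θ = arccos(0.29421) ≈ 72.9°

72.9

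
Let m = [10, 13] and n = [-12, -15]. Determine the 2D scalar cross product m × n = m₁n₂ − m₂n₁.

6

10·(-15) - 13·(-12) = -150 - (-156) = 6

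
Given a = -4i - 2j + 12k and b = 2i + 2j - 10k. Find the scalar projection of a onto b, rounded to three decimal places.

a · b = (-4)·2 + (-2)·2 + 12·(-10) = -8 - 4 - 120 = -132
|b| = √(4 + 4 + 100) = √108 ≈ 10.3923
comp_b a = -132 / √108 ≈ -12.702

-12.702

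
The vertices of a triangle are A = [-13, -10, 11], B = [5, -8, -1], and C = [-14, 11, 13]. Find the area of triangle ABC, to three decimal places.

229.408

AB = (18, 2, -12),  AC = (-1, 21, 2)
i: 2·2 - (-12)·21 = 4 - (-252) = 256
j: (-12)·(-1) - 18·2 = 12 - 36 = -24
k: 18·21 - 2·(-1) = 378 - (-2) = 380
AB × AC = (256, -24, 380)
|AB × AC| = √210512 ≈ 458.8159
area = ½ · 458.8159 ≈ 229.408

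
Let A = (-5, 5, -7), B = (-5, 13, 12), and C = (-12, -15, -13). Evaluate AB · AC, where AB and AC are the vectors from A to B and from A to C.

-274

AB = B − A = (0, 8, 19)
AC = C − A = (-7, -20, -6)
AB · AC = 0·(-7) + 8·(-20) + 19·(-6) = 0 - 160 - 114 = -274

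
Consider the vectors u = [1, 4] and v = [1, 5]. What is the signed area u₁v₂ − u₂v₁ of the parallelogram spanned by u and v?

1·5 - 4·1 = 5 - 4 = 1

1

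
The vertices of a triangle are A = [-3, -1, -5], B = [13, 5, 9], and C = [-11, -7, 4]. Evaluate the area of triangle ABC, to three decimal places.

AB = (16, 6, 14),  AC = (-8, -6, 9)
i: 6·9 - 14·(-6) = 54 - (-84) = 138
j: 14·(-8) - 16·9 = -112 - 144 = -256
k: 16·(-6) - 6·(-8) = -96 - (-48) = -48
AB × AC = (138, -256, -48)
|AB × AC| = √86884 ≈ 294.7609
area = ½ · 294.7609 ≈ 147.380

147.380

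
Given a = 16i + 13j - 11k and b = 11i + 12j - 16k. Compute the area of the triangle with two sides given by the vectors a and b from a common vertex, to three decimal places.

i: 13·(-16) - (-11)·12 = -208 - (-132) = -76
j: (-11)·11 - 16·(-16) = -121 - (-256) = 135
k: 16·12 - 13·11 = 192 - 143 = 49
a × b = (-76, 135, 49)
|a × b| = √((-76)² + 135² + 49²) = √26402 ≈ 162.4869
area = ½ · 162.4869 ≈ 81.243

81.243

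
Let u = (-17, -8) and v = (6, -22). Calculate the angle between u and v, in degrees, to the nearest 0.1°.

80.1

u · v = (-17)·6 + (-8)·(-22) = -102 + 176 = 74
|u|² = 289 + 64 = 353,  |u| = √353 ≈ 18.788294
|v|² = 36 + 484 = 520,  |v| = √520 ≈ 22.803509
cos θ = 74 / (18.788294 · 22.803509) ≈ 0.17272
θ = arccos(0.17272) ≈ 80.1°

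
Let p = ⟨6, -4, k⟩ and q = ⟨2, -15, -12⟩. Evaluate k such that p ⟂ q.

6

p · q = 6·2 + (-4)·(-15) + k·(-12) = 72 - 12k
Set equal to 0: -12k = -72, so k = 6.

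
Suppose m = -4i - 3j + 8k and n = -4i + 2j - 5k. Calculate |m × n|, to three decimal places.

55.723

i: (-3)·(-5) - 8·2 = 15 - 16 = -1
j: 8·(-4) - (-4)·(-5) = -32 - 20 = -52
k: (-4)·2 - (-3)·(-4) = -8 - 12 = -20
m × n = (-1, -52, -20)
|m × n| = √((-1)² + (-52)² + (-20)²) = √3105 ≈ 55.7225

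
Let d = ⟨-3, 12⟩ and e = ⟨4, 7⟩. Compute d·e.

d · e = (-3)·4 + 12·7 = -12 + 84 = 72

72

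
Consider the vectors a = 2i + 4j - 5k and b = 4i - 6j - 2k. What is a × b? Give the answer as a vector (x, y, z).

i: 4·(-2) - (-5)·(-6) = -8 - 30 = -38
j: (-5)·4 - 2·(-2) = -20 - (-4) = -16
k: 2·(-6) - 4·4 = -12 - 16 = -28
a × b = (-38, -16, -28)

(-38, -16, -28)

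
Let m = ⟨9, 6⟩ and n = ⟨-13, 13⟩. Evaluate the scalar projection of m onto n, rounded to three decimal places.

m · n = 9·(-13) + 6·13 = -117 + 78 = -39
|n| = √(169 + 169) = √338 ≈ 18.3848
comp_n m = -39 / √338 ≈ -2.121

-2.121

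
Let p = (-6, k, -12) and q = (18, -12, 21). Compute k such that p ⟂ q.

-30

p · q = (-6)·18 + k·(-12) + (-12)·21 = -360 - 12k
Set equal to 0: -12k = 360, so k = -30.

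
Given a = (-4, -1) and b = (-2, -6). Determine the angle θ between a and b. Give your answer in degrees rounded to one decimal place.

a · b = (-4)·(-2) + (-1)·(-6) = 8 + 6 = 14
|a|² = 16 + 1 = 17,  |a| = √17 ≈ 4.123106
|b|² = 4 + 36 = 40,  |b| = √40 ≈ 6.324555
cos θ = 14 / (4.123106 · 6.324555) ≈ 0.53688
θ = arccos(0.53688) ≈ 57.5°

57.5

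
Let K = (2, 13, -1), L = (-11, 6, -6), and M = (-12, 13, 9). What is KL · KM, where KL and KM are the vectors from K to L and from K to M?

KL = L − K = (-13, -7, -5)
KM = M − K = (-14, 0, 10)
KL · KM = (-13)·(-14) + (-7)·0 + (-5)·10 = 182 + 0 - 50 = 132

132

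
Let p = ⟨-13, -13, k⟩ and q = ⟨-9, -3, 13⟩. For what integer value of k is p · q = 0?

-12

p · q = (-13)·(-9) + (-13)·(-3) + k·13 = 156 + 13k
Set equal to 0: 13k = -156, so k = -12.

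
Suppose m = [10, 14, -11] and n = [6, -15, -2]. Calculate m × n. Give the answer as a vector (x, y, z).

(-193, -46, -234)

i: 14·(-2) - (-11)·(-15) = -28 - 165 = -193
j: (-11)·6 - 10·(-2) = -66 - (-20) = -46
k: 10·(-15) - 14·6 = -150 - 84 = -234
m × n = (-193, -46, -234)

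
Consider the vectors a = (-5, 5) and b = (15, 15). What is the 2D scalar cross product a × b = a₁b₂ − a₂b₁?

(-5)·15 - 5·15 = -75 - 75 = -150

-150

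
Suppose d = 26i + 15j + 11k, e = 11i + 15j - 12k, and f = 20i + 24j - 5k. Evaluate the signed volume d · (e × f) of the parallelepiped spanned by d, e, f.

2367

e × f:
i: 15·(-5) - (-12)·24 = -75 - (-288) = 213
j: (-12)·20 - 11·(-5) = -240 - (-55) = -185
k: 11·24 - 15·20 = 264 - 300 = -36
e × f = (213, -185, -36)
d · (e × f) = 26·213 + 15·(-185) + 11·(-36) = 5538 - 2775 - 396 = 2367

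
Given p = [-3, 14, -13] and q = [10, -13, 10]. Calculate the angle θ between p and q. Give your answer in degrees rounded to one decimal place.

157.0

p · q = (-3)·10 + 14·(-13) + (-13)·10 = -30 - 182 - 130 = -342
|p|² = 9 + 196 + 169 = 374,  |p| = √374 ≈ 19.339080
|q|² = 100 + 169 + 100 = 369,  |q| = √369 ≈ 19.209373
cos θ = -342 / (19.339080 · 19.209373) ≈ -0.92061
θ = arccos(-0.92061) ≈ 157.0°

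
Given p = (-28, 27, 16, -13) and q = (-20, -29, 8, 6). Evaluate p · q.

p · q = (-28)·(-20) + 27·(-29) + 16·8 + (-13)·6 = 560 - 783 + 128 - 78 = -173

-173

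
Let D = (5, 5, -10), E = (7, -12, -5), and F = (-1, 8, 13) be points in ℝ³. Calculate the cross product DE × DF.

DE = (2, -17, 5)
DF = (-6, 3, 23)
i: (-17)·23 - 5·3 = -391 - 15 = -406
j: 5·(-6) - 2·23 = -30 - 46 = -76
k: 2·3 - (-17)·(-6) = 6 - 102 = -96
DE × DF = (-406, -76, -96)

(-406, -76, -96)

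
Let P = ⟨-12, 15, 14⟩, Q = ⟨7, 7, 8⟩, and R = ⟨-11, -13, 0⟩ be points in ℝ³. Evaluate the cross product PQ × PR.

(-56, 260, -524)

PQ = (19, -8, -6)
PR = (1, -28, -14)
i: (-8)·(-14) - (-6)·(-28) = 112 - 168 = -56
j: (-6)·1 - 19·(-14) = -6 - (-266) = 260
k: 19·(-28) - (-8)·1 = -532 - (-8) = -524
PQ × PR = (-56, 260, -524)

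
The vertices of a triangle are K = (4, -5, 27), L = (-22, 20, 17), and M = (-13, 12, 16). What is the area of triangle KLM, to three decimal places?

78.692

KL = (-26, 25, -10),  KM = (-17, 17, -11)
i: 25·(-11) - (-10)·17 = -275 - (-170) = -105
j: (-10)·(-17) - (-26)·(-11) = 170 - 286 = -116
k: (-26)·17 - 25·(-17) = -442 - (-425) = -17
KL × KM = (-105, -116, -17)
|KL × KM| = √24770 ≈ 157.3849
area = ½ · 157.3849 ≈ 78.692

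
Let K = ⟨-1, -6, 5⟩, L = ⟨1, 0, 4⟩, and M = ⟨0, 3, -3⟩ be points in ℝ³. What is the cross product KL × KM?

(-39, 15, 12)

KL = (2, 6, -1)
KM = (1, 9, -8)
i: 6·(-8) - (-1)·9 = -48 - (-9) = -39
j: (-1)·1 - 2·(-8) = -1 - (-16) = 15
k: 2·9 - 6·1 = 18 - 6 = 12
KL × KM = (-39, 15, 12)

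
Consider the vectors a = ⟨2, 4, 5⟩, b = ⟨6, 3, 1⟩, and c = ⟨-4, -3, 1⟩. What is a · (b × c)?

b × c:
i: 3·1 - 1·(-3) = 3 - (-3) = 6
j: 1·(-4) - 6·1 = -4 - 6 = -10
k: 6·(-3) - 3·(-4) = -18 - (-12) = -6
b × c = (6, -10, -6)
a · (b × c) = 2·6 + 4·(-10) + 5·(-6) = 12 - 40 - 30 = -58

-58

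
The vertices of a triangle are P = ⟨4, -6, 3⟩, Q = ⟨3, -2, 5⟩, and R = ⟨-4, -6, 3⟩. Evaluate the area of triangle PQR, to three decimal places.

17.889

PQ = (-1, 4, 2),  PR = (-8, 0, 0)
i: 4·0 - 2·0 = 0 - 0 = 0
j: 2·(-8) - (-1)·0 = -16 - 0 = -16
k: (-1)·0 - 4·(-8) = 0 - (-32) = 32
PQ × PR = (0, -16, 32)
|PQ × PR| = √1280 ≈ 35.7771
area = ½ · 35.7771 ≈ 17.889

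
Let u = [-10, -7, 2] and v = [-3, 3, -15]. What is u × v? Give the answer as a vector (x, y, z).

(99, -156, -51)

i: (-7)·(-15) - 2·3 = 105 - 6 = 99
j: 2·(-3) - (-10)·(-15) = -6 - 150 = -156
k: (-10)·3 - (-7)·(-3) = -30 - 21 = -51
u × v = (99, -156, -51)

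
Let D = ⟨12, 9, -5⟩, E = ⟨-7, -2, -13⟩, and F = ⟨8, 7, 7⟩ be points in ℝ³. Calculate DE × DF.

(-148, 260, -6)

DE = (-19, -11, -8)
DF = (-4, -2, 12)
i: (-11)·12 - (-8)·(-2) = -132 - 16 = -148
j: (-8)·(-4) - (-19)·12 = 32 - (-228) = 260
k: (-19)·(-2) - (-11)·(-4) = 38 - 44 = -6
DE × DF = (-148, 260, -6)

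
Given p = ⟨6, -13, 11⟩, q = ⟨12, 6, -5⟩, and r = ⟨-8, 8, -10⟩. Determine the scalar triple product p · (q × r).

q × r:
i: 6·(-10) - (-5)·8 = -60 - (-40) = -20
j: (-5)·(-8) - 12·(-10) = 40 - (-120) = 160
k: 12·8 - 6·(-8) = 96 - (-48) = 144
q × r = (-20, 160, 144)
p · (q × r) = 6·(-20) + (-13)·160 + 11·144 = -120 - 2080 + 1584 = -616

-616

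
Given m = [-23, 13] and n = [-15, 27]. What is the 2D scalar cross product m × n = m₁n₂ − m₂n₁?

(-23)·27 - 13·(-15) = -621 - (-195) = -426

-426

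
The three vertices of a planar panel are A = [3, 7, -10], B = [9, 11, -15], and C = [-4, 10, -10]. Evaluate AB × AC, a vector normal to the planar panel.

AB = (6, 4, -5)
AC = (-7, 3, 0)
i: 4·0 - (-5)·3 = 0 - (-15) = 15
j: (-5)·(-7) - 6·0 = 35 - 0 = 35
k: 6·3 - 4·(-7) = 18 - (-28) = 46
AB × AC = (15, 35, 46)

(15, 35, 46)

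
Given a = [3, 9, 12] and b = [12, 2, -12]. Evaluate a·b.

a · b = 3·12 + 9·2 + 12·(-12) = 36 + 18 - 144 = -90

-90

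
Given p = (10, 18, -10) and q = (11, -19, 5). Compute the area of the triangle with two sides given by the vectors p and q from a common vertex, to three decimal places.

i: 18·5 - (-10)·(-19) = 90 - 190 = -100
j: (-10)·11 - 10·5 = -110 - 50 = -160
k: 10·(-19) - 18·11 = -190 - 198 = -388
p × q = (-100, -160, -388)
|p × q| = √((-100)² + (-160)² + (-388)²) = √186144 ≈ 431.4441
area = ½ · 431.4441 ≈ 215.722

215.722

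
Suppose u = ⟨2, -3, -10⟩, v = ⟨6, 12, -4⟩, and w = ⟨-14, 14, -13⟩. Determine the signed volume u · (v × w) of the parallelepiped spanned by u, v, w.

-3122

v × w:
i: 12·(-13) - (-4)·14 = -156 - (-56) = -100
j: (-4)·(-14) - 6·(-13) = 56 - (-78) = 134
k: 6·14 - 12·(-14) = 84 - (-168) = 252
v × w = (-100, 134, 252)
u · (v × w) = 2·(-100) + (-3)·134 + (-10)·252 = -200 - 402 - 2520 = -3122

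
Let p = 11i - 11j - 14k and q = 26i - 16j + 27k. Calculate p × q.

(-521, -661, 110)

i: (-11)·27 - (-14)·(-16) = -297 - 224 = -521
j: (-14)·26 - 11·27 = -364 - 297 = -661
k: 11·(-16) - (-11)·26 = -176 - (-286) = 110
p × q = (-521, -661, 110)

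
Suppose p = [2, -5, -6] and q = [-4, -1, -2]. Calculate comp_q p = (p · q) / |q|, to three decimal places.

1.964

p · q = 2·(-4) + (-5)·(-1) + (-6)·(-2) = -8 + 5 + 12 = 9
|q| = √(16 + 1 + 4) = √21 ≈ 4.5826
comp_q p = 9 / √21 ≈ 1.964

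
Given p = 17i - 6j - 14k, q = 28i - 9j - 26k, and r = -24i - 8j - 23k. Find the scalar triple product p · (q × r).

-1465

q × r:
i: (-9)·(-23) - (-26)·(-8) = 207 - 208 = -1
j: (-26)·(-24) - 28·(-23) = 624 - (-644) = 1268
k: 28·(-8) - (-9)·(-24) = -224 - 216 = -440
q × r = (-1, 1268, -440)
p · (q × r) = 17·(-1) + (-6)·1268 + (-14)·(-440) = -17 - 7608 + 6160 = -1465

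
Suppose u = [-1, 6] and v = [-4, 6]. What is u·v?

40

u · v = (-1)·(-4) + 6·6 = 4 + 36 = 40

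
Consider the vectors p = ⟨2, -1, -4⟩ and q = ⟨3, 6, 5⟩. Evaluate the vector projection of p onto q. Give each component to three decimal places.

(-0.857, -1.714, -1.429)

p · q = 2·3 + (-1)·6 + (-4)·5 = 6 - 6 - 20 = -20
|q|² = 9 + 36 + 25 = 70
proj_q p = (-20/70) · (3, 6, 5) ≈ (-0.857, -1.714, -1.429)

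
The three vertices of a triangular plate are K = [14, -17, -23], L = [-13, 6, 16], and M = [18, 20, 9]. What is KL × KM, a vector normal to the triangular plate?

(-707, 1020, -1091)

KL = (-27, 23, 39)
KM = (4, 37, 32)
i: 23·32 - 39·37 = 736 - 1443 = -707
j: 39·4 - (-27)·32 = 156 - (-864) = 1020
k: (-27)·37 - 23·4 = -999 - 92 = -1091
KL × KM = (-707, 1020, -1091)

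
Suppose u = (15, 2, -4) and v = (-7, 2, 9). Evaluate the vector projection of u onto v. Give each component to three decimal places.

(7.157, -2.045, -9.201)

u · v = 15·(-7) + 2·2 + (-4)·9 = -105 + 4 - 36 = -137
|v|² = 49 + 4 + 81 = 134
proj_v u = (-137/134) · (-7, 2, 9) ≈ (7.157, -2.045, -9.201)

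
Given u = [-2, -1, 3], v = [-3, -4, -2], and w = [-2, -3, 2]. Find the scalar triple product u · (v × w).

21

v × w:
i: (-4)·2 - (-2)·(-3) = -8 - 6 = -14
j: (-2)·(-2) - (-3)·2 = 4 - (-6) = 10
k: (-3)·(-3) - (-4)·(-2) = 9 - 8 = 1
v × w = (-14, 10, 1)
u · (v × w) = (-2)·(-14) + (-1)·10 + 3·1 = 28 - 10 + 3 = 21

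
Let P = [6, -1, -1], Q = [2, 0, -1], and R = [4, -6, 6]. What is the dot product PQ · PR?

3

PQ = Q − P = (-4, 1, 0)
PR = R − P = (-2, -5, 7)
PQ · PR = (-4)·(-2) + 1·(-5) + 0·7 = 8 - 5 + 0 = 3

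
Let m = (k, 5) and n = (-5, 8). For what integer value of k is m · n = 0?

8

m · n = k·(-5) + 5·8 = 40 - 5k
Set equal to 0: -5k = -40, so k = 8.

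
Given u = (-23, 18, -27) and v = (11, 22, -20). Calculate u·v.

u · v = (-23)·11 + 18·22 + (-27)·(-20) = -253 + 396 + 540 = 683

683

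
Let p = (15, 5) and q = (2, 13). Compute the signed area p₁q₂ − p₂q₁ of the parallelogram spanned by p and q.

185

15·13 - 5·2 = 195 - 10 = 185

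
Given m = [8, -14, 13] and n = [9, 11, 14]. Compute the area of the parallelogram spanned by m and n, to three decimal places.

400.926

i: (-14)·14 - 13·11 = -196 - 143 = -339
j: 13·9 - 8·14 = 117 - 112 = 5
k: 8·11 - (-14)·9 = 88 - (-126) = 214
m × n = (-339, 5, 214)
|m × n| = √((-339)² + 5² + 214²) = √160742 ≈ 400.9264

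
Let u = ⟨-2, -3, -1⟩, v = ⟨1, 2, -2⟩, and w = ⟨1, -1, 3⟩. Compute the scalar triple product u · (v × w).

10

v × w:
i: 2·3 - (-2)·(-1) = 6 - 2 = 4
j: (-2)·1 - 1·3 = -2 - 3 = -5
k: 1·(-1) - 2·1 = -1 - 2 = -3
v × w = (4, -5, -3)
u · (v × w) = (-2)·4 + (-3)·(-5) + (-1)·(-3) = -8 + 15 + 3 = 10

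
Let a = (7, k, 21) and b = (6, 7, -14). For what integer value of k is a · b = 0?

a · b = 7·6 + k·7 + 21·(-14) = -252 + 7k
Set equal to 0: 7k = 252, so k = 36.

36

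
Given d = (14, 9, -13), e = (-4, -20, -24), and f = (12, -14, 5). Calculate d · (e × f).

e × f:
i: (-20)·5 - (-24)·(-14) = -100 - 336 = -436
j: (-24)·12 - (-4)·5 = -288 - (-20) = -268
k: (-4)·(-14) - (-20)·12 = 56 - (-240) = 296
e × f = (-436, -268, 296)
d · (e × f) = 14·(-436) + 9·(-268) + (-13)·296 = -6104 - 2412 - 3848 = -12364

-12364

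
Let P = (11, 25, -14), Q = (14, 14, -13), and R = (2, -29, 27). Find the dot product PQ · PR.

PQ = Q − P = (3, -11, 1)
PR = R − P = (-9, -54, 41)
PQ · PR = 3·(-9) + (-11)·(-54) + 1·41 = -27 + 594 + 41 = 608

608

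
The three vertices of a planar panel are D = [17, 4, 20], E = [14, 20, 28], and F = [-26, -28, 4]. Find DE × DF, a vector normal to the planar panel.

DE = (-3, 16, 8)
DF = (-43, -32, -16)
i: 16·(-16) - 8·(-32) = -256 - (-256) = 0
j: 8·(-43) - (-3)·(-16) = -344 - 48 = -392
k: (-3)·(-32) - 16·(-43) = 96 - (-688) = 784
DE × DF = (0, -392, 784)

(0, -392, 784)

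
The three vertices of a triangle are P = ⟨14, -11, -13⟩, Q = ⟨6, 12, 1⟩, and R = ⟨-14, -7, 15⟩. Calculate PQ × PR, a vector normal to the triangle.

(588, -168, 612)

PQ = (-8, 23, 14)
PR = (-28, 4, 28)
i: 23·28 - 14·4 = 644 - 56 = 588
j: 14·(-28) - (-8)·28 = -392 - (-224) = -168
k: (-8)·4 - 23·(-28) = -32 - (-644) = 612
PQ × PR = (588, -168, 612)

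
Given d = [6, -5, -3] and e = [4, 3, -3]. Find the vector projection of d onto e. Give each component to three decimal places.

d · e = 6·4 + (-5)·3 + (-3)·(-3) = 24 - 15 + 9 = 18
|e|² = 16 + 9 + 9 = 34
proj_e d = (18/34) · (4, 3, -3) ≈ (2.118, 1.588, -1.588)

(2.118, 1.588, -1.588)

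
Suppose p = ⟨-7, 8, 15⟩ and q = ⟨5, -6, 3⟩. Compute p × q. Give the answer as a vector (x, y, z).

i: 8·3 - 15·(-6) = 24 - (-90) = 114
j: 15·5 - (-7)·3 = 75 - (-21) = 96
k: (-7)·(-6) - 8·5 = 42 - 40 = 2
p × q = (114, 96, 2)

(114, 96, 2)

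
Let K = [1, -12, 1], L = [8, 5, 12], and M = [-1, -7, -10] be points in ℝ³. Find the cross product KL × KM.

KL = (7, 17, 11)
KM = (-2, 5, -11)
i: 17·(-11) - 11·5 = -187 - 55 = -242
j: 11·(-2) - 7·(-11) = -22 - (-77) = 55
k: 7·5 - 17·(-2) = 35 - (-34) = 69
KL × KM = (-242, 55, 69)

(-242, 55, 69)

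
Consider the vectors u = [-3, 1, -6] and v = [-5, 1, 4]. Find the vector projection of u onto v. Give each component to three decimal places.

(0.952, -0.190, -0.762)

u · v = (-3)·(-5) + 1·1 + (-6)·4 = 15 + 1 - 24 = -8
|v|² = 25 + 1 + 16 = 42
proj_v u = (-8/42) · (-5, 1, 4) ≈ (0.952, -0.190, -0.762)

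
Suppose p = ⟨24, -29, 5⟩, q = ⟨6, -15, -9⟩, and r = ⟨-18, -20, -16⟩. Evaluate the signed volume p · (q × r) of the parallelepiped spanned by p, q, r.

q × r:
i: (-15)·(-16) - (-9)·(-20) = 240 - 180 = 60
j: (-9)·(-18) - 6·(-16) = 162 - (-96) = 258
k: 6·(-20) - (-15)·(-18) = -120 - 270 = -390
q × r = (60, 258, -390)
p · (q × r) = 24·60 + (-29)·258 + 5·(-390) = 1440 - 7482 - 1950 = -7992

-7992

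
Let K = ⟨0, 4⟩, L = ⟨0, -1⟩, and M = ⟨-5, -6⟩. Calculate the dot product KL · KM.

50

KL = L − K = (0, -5)
KM = M − K = (-5, -10)
KL · KM = 0·(-5) + (-5)·(-10) = 0 + 50 = 50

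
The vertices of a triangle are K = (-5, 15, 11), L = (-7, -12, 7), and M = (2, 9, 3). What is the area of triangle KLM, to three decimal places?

KL = (-2, -27, -4),  KM = (7, -6, -8)
i: (-27)·(-8) - (-4)·(-6) = 216 - 24 = 192
j: (-4)·7 - (-2)·(-8) = -28 - 16 = -44
k: (-2)·(-6) - (-27)·7 = 12 - (-189) = 201
KL × KM = (192, -44, 201)
|KL × KM| = √79201 ≈ 281.4267
area = ½ · 281.4267 ≈ 140.713

140.713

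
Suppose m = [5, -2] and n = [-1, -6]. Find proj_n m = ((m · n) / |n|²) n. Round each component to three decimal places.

(-0.189, -1.135)

m · n = 5·(-1) + (-2)·(-6) = -5 + 12 = 7
|n|² = 1 + 36 = 37
proj_n m = (7/37) · (-1, -6) ≈ (-0.189, -1.135)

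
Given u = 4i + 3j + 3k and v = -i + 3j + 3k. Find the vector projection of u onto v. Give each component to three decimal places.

u · v = 4·(-1) + 3·3 + 3·3 = -4 + 9 + 9 = 14
|v|² = 1 + 9 + 9 = 19
proj_v u = (14/19) · (-1, 3, 3) ≈ (-0.737, 2.211, 2.211)

(-0.737, 2.211, 2.211)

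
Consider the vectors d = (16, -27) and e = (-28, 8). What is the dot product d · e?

d · e = 16·(-28) + (-27)·8 = -448 - 216 = -664

-664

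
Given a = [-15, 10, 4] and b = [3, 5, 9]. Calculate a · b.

a · b = (-15)·3 + 10·5 + 4·9 = -45 + 50 + 36 = 41

41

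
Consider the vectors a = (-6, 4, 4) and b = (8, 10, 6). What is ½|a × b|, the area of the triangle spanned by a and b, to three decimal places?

57.758

i: 4·6 - 4·10 = 24 - 40 = -16
j: 4·8 - (-6)·6 = 32 - (-36) = 68
k: (-6)·10 - 4·8 = -60 - 32 = -92
a × b = (-16, 68, -92)
|a × b| = √((-16)² + 68² + (-92)²) = √13344 ≈ 115.5162
area = ½ · 115.5162 ≈ 57.758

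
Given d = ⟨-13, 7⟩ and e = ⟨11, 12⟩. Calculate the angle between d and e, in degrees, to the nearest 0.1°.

104.2

d · e = (-13)·11 + 7·12 = -143 + 84 = -59
|d|² = 169 + 49 = 218,  |d| = √218 ≈ 14.764823
|e|² = 121 + 144 = 265,  |e| = √265 ≈ 16.278821
cos θ = -59 / (14.764823 · 16.278821) ≈ -0.24547
θ = arccos(-0.24547) ≈ 104.2°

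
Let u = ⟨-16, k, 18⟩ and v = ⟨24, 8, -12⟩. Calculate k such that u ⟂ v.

75

u · v = (-16)·24 + k·8 + 18·(-12) = -600 + 8k
Set equal to 0: 8k = 600, so k = 75.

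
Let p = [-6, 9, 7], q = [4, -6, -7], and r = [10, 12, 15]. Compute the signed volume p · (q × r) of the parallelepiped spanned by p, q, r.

q × r:
i: (-6)·15 - (-7)·12 = -90 - (-84) = -6
j: (-7)·10 - 4·15 = -70 - 60 = -130
k: 4·12 - (-6)·10 = 48 - (-60) = 108
q × r = (-6, -130, 108)
p · (q × r) = (-6)·(-6) + 9·(-130) + 7·108 = 36 - 1170 + 756 = -378

-378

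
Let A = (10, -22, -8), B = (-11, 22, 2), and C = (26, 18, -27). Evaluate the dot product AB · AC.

AB = B − A = (-21, 44, 10)
AC = C − A = (16, 40, -19)
AB · AC = (-21)·16 + 44·40 + 10·(-19) = -336 + 1760 - 190 = 1234

1234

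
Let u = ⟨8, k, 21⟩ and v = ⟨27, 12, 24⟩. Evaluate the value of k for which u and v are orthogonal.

-60

u · v = 8·27 + k·12 + 21·24 = 720 + 12k
Set equal to 0: 12k = -720, so k = -60.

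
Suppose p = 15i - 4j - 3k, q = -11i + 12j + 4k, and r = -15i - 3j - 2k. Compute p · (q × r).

-491

q × r:
i: 12·(-2) - 4·(-3) = -24 - (-12) = -12
j: 4·(-15) - (-11)·(-2) = -60 - 22 = -82
k: (-11)·(-3) - 12·(-15) = 33 - (-180) = 213
q × r = (-12, -82, 213)
p · (q × r) = 15·(-12) + (-4)·(-82) + (-3)·213 = -180 + 328 - 639 = -491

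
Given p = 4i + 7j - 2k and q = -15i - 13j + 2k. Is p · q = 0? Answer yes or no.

p · q = 4·(-15) + 7·(-13) + (-2)·2 = -60 - 91 - 4 = -155
Nonzero, so the vectors are not orthogonal.

no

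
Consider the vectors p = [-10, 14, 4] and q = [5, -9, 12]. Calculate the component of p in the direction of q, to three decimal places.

p · q = (-10)·5 + 14·(-9) + 4·12 = -50 - 126 + 48 = -128
|q| = √(25 + 81 + 144) = √250 ≈ 15.8114
comp_q p = -128 / √250 ≈ -8.095

-8.095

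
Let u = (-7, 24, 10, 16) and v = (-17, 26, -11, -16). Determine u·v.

u · v = (-7)·(-17) + 24·26 + 10·(-11) + 16·(-16) = 119 + 624 - 110 - 256 = 377

377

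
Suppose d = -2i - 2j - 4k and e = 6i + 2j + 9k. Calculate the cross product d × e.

i: (-2)·9 - (-4)·2 = -18 - (-8) = -10
j: (-4)·6 - (-2)·9 = -24 - (-18) = -6
k: (-2)·2 - (-2)·6 = -4 - (-12) = 8
d × e = (-10, -6, 8)

(-10, -6, 8)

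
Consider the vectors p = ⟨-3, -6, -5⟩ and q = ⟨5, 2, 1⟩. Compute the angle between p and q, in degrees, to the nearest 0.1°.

134.3

p · q = (-3)·5 + (-6)·2 + (-5)·1 = -15 - 12 - 5 = -32
|p|² = 9 + 36 + 25 = 70,  |p| = √70 ≈ 8.366600
|q|² = 25 + 4 + 1 = 30,  |q| = √30 ≈ 5.477226
cos θ = -32 / (8.366600 · 5.477226) ≈ -0.69830
θ = arccos(-0.69830) ≈ 134.3°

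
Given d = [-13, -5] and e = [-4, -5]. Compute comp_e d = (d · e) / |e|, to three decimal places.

12.025

d · e = (-13)·(-4) + (-5)·(-5) = 52 + 25 = 77
|e| = √(16 + 25) = √41 ≈ 6.4031
comp_e d = 77 / √41 ≈ 12.025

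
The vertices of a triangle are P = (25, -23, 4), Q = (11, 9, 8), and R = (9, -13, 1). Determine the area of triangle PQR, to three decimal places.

PQ = (-14, 32, 4),  PR = (-16, 10, -3)
i: 32·(-3) - 4·10 = -96 - 40 = -136
j: 4·(-16) - (-14)·(-3) = -64 - 42 = -106
k: (-14)·10 - 32·(-16) = -140 - (-512) = 372
PQ × PR = (-136, -106, 372)
|PQ × PR| = √168116 ≈ 410.0195
area = ½ · 410.0195 ≈ 205.010

205.010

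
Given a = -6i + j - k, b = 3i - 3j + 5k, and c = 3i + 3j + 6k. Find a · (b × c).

177

b × c:
i: (-3)·6 - 5·3 = -18 - 15 = -33
j: 5·3 - 3·6 = 15 - 18 = -3
k: 3·3 - (-3)·3 = 9 - (-9) = 18
b × c = (-33, -3, 18)
a · (b × c) = (-6)·(-33) + 1·(-3) + (-1)·18 = 198 - 3 - 18 = 177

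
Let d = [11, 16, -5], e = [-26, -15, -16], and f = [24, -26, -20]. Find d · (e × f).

-20920

e × f:
i: (-15)·(-20) - (-16)·(-26) = 300 - 416 = -116
j: (-16)·24 - (-26)·(-20) = -384 - 520 = -904
k: (-26)·(-26) - (-15)·24 = 676 - (-360) = 1036
e × f = (-116, -904, 1036)
d · (e × f) = 11·(-116) + 16·(-904) + (-5)·1036 = -1276 - 14464 - 5180 = -20920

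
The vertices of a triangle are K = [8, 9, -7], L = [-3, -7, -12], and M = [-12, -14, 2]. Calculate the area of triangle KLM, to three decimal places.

KL = (-11, -16, -5),  KM = (-20, -23, 9)
i: (-16)·9 - (-5)·(-23) = -144 - 115 = -259
j: (-5)·(-20) - (-11)·9 = 100 - (-99) = 199
k: (-11)·(-23) - (-16)·(-20) = 253 - 320 = -67
KL × KM = (-259, 199, -67)
|KL × KM| = √111171 ≈ 333.4232
area = ½ · 333.4232 ≈ 166.712

166.712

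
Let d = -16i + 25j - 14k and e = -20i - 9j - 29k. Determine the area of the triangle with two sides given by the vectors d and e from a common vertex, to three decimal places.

i: 25·(-29) - (-14)·(-9) = -725 - 126 = -851
j: (-14)·(-20) - (-16)·(-29) = 280 - 464 = -184
k: (-16)·(-9) - 25·(-20) = 144 - (-500) = 644
d × e = (-851, -184, 644)
|d × e| = √((-851)² + (-184)² + 644²) = √1172793 ≈ 1082.9557
area = ½ · 1082.9557 ≈ 541.478

541.478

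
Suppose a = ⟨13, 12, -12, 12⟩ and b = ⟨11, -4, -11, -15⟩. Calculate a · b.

a · b = 13·11 + 12·(-4) + (-12)·(-11) + 12·(-15) = 143 - 48 + 132 - 180 = 47

47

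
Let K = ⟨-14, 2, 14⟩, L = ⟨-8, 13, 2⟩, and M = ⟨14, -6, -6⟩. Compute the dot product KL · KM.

320

KL = L − K = (6, 11, -12)
KM = M − K = (28, -8, -20)
KL · KM = 6·28 + 11·(-8) + (-12)·(-20) = 168 - 88 + 240 = 320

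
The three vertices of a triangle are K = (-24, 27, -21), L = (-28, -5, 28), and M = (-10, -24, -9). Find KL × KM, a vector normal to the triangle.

KL = (-4, -32, 49)
KM = (14, -51, 12)
i: (-32)·12 - 49·(-51) = -384 - (-2499) = 2115
j: 49·14 - (-4)·12 = 686 - (-48) = 734
k: (-4)·(-51) - (-32)·14 = 204 - (-448) = 652
KL × KM = (2115, 734, 652)

(2115, 734, 652)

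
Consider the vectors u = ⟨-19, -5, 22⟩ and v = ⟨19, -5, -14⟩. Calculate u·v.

-644

u · v = (-19)·19 + (-5)·(-5) + 22·(-14) = -361 + 25 - 308 = -644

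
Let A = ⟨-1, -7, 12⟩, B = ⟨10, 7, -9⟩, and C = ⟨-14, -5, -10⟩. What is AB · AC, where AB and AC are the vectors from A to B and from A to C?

347

AB = B − A = (11, 14, -21)
AC = C − A = (-13, 2, -22)
AB · AC = 11·(-13) + 14·2 + (-21)·(-22) = -143 + 28 + 462 = 347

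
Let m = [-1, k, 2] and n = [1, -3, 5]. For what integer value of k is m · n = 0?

m · n = (-1)·1 + k·(-3) + 2·5 = 9 - 3k
Set equal to 0: -3k = -9, so k = 3.

3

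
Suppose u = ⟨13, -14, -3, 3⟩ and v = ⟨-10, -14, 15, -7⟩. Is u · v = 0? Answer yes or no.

u · v = 13·(-10) + (-14)·(-14) + (-3)·15 + 3·(-7) = -130 + 196 - 45 - 21 = 0
Zero, so the vectors are orthogonal.

yes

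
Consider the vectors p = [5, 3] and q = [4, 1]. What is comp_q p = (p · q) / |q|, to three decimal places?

p · q = 5·4 + 3·1 = 20 + 3 = 23
|q| = √(16 + 1) = √17 ≈ 4.1231
comp_q p = 23 / √17 ≈ 5.578

5.578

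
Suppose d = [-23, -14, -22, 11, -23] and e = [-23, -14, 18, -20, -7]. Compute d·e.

270

d · e = (-23)·(-23) + (-14)·(-14) + (-22)·18 + 11·(-20) + (-23)·(-7) = 529 + 196 - 396 - 220 + 161 = 270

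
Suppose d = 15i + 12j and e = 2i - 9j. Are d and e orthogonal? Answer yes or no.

no

d · e = 15·2 + 12·(-9) = 30 - 108 = -78
Nonzero, so the vectors are not orthogonal.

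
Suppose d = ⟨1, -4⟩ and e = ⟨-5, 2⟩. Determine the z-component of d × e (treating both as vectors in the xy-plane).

-18

1·2 - (-4)·(-5) = 2 - 20 = -18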